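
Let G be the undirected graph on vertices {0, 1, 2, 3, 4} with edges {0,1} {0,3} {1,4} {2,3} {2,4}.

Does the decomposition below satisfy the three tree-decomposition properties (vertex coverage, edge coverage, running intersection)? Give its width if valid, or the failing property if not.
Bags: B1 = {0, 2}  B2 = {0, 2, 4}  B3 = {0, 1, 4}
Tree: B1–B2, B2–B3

A tree decomposition must satisfy three properties: every vertex lies in some bag; for every edge, both endpoints lie together in some bag; and for every vertex, the bags containing it form a connected subtree. Here vertex 3 appears in no bag, so the decomposition is invalid.

No — vertex 3 appears in no bag.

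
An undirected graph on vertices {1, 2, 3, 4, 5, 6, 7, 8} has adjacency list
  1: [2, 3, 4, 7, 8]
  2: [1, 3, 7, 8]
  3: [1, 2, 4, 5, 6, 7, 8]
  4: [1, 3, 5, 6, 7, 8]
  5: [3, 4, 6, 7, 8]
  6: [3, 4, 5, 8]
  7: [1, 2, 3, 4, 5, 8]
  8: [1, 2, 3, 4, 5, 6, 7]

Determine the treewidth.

A width-4 tree decomposition is:
Bags: B1 = {1, 3, 4, 7, 8}  B2 = {3, 4, 5, 7, 8}  B3 = {1, 2, 3, 7, 8}  B4 = {3, 4, 5, 6, 8}
Tree: B1–B2, B1–B3, B2–B4
Every bag has size at most 5, so the width is 5 − 1 = 4 and tw(G) ≤ 4. On the other hand G contains the 5-clique {1, 2, 3, 7, 8}. A clique must lie in a single bag of any decomposition, so no decomposition can have width below 4. Hence tw(G) = 4 exactly.

4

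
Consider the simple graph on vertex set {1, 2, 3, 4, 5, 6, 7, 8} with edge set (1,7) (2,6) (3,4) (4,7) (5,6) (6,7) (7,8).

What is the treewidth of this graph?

A width-1 tree decomposition is:
Bags: B1 = {7, 8}  B2 = {6, 7}  B3 = {5, 6}  B4 = {4, 7}  B5 = {1, 7}  B6 = {2, 6}  B7 = {3, 4}
Tree: B1–B2, B2–B3, B2–B4, B2–B5, B2–B6, B4–B7
Every bag has size at most 2, so the width is 2 − 1 = 1 and tw(G) ≤ 1. Since G has at least one edge (e.g. 8–7), it is not an edgeless graph, so tw(G) ≥ 1. Hence tw(G) = 1 exactly.

1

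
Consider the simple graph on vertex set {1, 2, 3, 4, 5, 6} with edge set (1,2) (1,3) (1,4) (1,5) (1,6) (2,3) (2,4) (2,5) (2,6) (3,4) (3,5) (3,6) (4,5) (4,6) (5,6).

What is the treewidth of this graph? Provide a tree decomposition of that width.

A single bag containing all 6 vertices is trivially a valid decomposition of width 5. On the other hand G contains the 6-clique {1, 2, 3, 4, 5, 6}. A clique must lie in a single bag of any decomposition, so no decomposition can have width below 5. Therefore the treewidth is 5.

Treewidth 5.
One optimal decomposition is:
Bags: B1 = {1, 2, 3, 4, 5, 6}
Tree: (single bag)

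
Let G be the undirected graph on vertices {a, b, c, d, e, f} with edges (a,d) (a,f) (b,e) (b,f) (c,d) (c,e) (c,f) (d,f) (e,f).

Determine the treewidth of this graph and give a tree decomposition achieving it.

Treewidth 2.
One such decomposition:
Bags: B1 = {a, d, f}  B2 = {c, d, f}  B3 = {c, e, f}  B4 = {b, e, f}
Tree: B1–B2, B2–B3, B3–B4

Each bag holds 3 vertices, so the decomposition has width 2, which upper-bounds the treewidth. For the lower bound, the 3 vertices {c, d, f} are pairwise adjacent, and any tree decomposition puts a clique entirely inside one bag — forcing width ≥ 2. Combining the bounds, tw(G) = 2.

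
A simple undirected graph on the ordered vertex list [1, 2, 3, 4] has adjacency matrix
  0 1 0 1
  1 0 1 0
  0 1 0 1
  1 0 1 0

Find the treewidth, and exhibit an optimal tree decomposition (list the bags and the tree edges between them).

The largest bag has 3 vertices, giving width 2; this decomposition certifies tw(G) ≤ 2. Since 1–4–3–2–1 is a cycle in G, G is not acyclic. Forests are exactly the graphs of treewidth ≤ 1, so tw(G) ≥ 2. The upper and lower bounds meet at 2, so that is the treewidth.

Treewidth 2.
One optimal decomposition is:
Bags: B1 = {1, 3, 4}  B2 = {1, 2, 3}
Tree: B1–B2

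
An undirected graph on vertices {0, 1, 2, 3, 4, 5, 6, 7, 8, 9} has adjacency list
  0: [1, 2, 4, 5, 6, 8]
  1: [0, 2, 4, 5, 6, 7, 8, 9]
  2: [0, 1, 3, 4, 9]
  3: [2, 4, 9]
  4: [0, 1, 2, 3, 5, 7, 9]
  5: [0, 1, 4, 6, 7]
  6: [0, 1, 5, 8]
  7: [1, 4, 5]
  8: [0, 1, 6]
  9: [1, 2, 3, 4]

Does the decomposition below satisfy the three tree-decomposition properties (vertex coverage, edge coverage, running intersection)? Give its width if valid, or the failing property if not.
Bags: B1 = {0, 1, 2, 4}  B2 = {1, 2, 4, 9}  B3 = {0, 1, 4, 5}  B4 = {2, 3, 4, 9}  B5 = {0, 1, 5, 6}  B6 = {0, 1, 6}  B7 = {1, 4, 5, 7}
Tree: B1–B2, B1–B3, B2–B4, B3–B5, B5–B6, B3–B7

A tree decomposition must satisfy three properties: every vertex lies in some bag; for every edge, both endpoints lie together in some bag; and for every vertex, the bags containing it form a connected subtree. Here vertex 8 appears in no bag, so the decomposition is invalid.

No — vertex 8 appears in no bag.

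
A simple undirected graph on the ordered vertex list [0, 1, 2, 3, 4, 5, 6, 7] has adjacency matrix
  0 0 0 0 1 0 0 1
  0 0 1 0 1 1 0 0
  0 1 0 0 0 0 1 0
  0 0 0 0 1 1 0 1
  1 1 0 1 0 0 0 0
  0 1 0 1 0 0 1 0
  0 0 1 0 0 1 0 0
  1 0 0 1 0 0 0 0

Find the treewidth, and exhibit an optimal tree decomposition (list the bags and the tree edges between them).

Every bag has size at most 3, so the width is 3 − 1 = 2 and tw(G) ≤ 2. Since 6–2–1–5–6 is a cycle in G, G is not acyclic. Forests are exactly the graphs of treewidth ≤ 1, so tw(G) ≥ 2. Hence tw(G) = 2 exactly.

Treewidth 2.
Bags: B1 = {2, 5, 6}  B2 = {1, 2, 5}  B3 = {1, 3, 5}  B4 = {1, 3, 4}  B5 = {3, 4, 7}  B6 = {0, 4, 7}
Tree: B1–B2, B2–B3, B3–B4, B4–B5, B5–B6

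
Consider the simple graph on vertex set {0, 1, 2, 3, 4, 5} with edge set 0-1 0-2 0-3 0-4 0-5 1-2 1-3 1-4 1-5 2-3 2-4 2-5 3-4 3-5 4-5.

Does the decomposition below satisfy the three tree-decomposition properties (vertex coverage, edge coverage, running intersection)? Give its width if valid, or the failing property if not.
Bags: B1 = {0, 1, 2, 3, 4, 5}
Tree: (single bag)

Yes; width 5.

Vertex coverage: the bags together contain {0, 1, 2, 3, 4, 5}, the full vertex set. Edge coverage: each edge of G has both endpoints in at least one bag. Running intersection: for every vertex, the bags containing it form a connected subtree. All three properties hold, so this is a valid tree decomposition of width max|bag| − 1 = 5, and hence tw(G) ≤ 5.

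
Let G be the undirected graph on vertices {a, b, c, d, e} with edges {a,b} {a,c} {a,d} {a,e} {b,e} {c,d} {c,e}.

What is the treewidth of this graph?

A width-2 tree decomposition is:
Bags: B1 = {a, c, d}  B2 = {a, c, e}  B3 = {a, b, e}
Tree: B1–B2, B2–B3
Each bag holds 3 vertices, so the decomposition has width 2, which upper-bounds the treewidth. On the other hand G contains the 3-clique {a, c, d}. A clique must lie in a single bag of any decomposition, so no decomposition can have width below 2. Combining the bounds, tw(G) = 2.

2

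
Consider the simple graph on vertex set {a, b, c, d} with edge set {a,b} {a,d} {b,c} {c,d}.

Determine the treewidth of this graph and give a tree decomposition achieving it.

Each bag holds 3 vertices, so the decomposition has width 2, which upper-bounds the treewidth. Since a–b–c–d–a is a cycle in G, G is not acyclic. Forests are exactly the graphs of treewidth ≤ 1, so tw(G) ≥ 2. Combining the bounds, tw(G) = 2.

Treewidth 2.
One optimal decomposition is:
Bags: B1 = {a, b, c}  B2 = {a, c, d}
Tree: B1–B2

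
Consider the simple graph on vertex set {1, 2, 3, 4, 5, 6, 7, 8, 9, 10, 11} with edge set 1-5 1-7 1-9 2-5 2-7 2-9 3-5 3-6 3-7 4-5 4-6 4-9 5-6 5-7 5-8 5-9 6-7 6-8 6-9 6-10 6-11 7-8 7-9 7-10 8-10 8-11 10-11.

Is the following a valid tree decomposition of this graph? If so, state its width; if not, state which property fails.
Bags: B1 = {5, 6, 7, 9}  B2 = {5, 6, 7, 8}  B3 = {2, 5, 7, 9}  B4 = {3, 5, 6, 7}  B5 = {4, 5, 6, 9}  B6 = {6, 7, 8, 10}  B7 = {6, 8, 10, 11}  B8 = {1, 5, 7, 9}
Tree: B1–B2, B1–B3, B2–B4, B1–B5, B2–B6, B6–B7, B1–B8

Yes; width 3.

Vertex coverage: the bags together contain {1, 2, 3, 4, 5, 6, 7, 8, 9, 10, 11}, the full vertex set. Edge coverage: each edge of G has both endpoints in at least one bag. Running intersection: for every vertex, the bags containing it form a connected subtree. All three properties hold, so this is a valid tree decomposition of width max|bag| − 1 = 3, and hence tw(G) ≤ 3.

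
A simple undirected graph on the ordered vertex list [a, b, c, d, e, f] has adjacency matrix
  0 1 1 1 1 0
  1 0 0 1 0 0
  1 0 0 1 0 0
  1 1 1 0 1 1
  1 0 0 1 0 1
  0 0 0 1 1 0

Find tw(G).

A width-2 tree decomposition is:
Bags: B1 = {a, d, e}  B2 = {a, b, d}  B3 = {d, e, f}  B4 = {a, c, d}
Tree: B1–B2, B1–B3, B2–B4
Each bag holds 3 vertices, so the decomposition has width 2, which upper-bounds the treewidth. On the other hand G contains the 3-clique {a, d, e}. A clique must lie in a single bag of any decomposition, so no decomposition can have width below 2. Hence tw(G) = 2 exactly.

2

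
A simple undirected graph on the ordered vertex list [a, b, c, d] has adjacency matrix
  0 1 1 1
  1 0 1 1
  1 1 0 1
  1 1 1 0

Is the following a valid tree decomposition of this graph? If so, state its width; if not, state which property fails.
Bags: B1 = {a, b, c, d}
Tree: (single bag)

Yes; width 3.

Every vertex of G appears in some bag (union = {a, b, c, d}); every edge is covered by a bag; and for each vertex v the set of bags containing v is connected in the bag tree. The decomposition is therefore valid. The largest bag has 4 vertices, so the width is 3.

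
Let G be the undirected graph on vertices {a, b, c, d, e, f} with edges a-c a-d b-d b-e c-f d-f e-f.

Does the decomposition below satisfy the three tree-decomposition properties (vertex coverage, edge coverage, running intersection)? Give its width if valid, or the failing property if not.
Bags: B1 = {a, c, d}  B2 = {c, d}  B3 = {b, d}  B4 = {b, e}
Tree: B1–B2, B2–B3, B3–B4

No — vertex f appears in no bag.

A tree decomposition must satisfy three properties: every vertex lies in some bag; for every edge, both endpoints lie together in some bag; and for every vertex, the bags containing it form a connected subtree. Here vertex f appears in no bag, so the decomposition is invalid.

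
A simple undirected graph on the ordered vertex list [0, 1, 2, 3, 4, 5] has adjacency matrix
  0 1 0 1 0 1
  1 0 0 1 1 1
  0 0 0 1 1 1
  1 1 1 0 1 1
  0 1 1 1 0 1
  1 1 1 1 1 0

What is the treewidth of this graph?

A width-3 tree decomposition is:
Bags: B1 = {1, 3, 4, 5}  B2 = {0, 1, 3, 5}  B3 = {2, 3, 4, 5}
Tree: B1–B2, B1–B3
Every bag has size at most 4, so the width is 4 − 1 = 3 and tw(G) ≤ 3. Conversely, {0, 1, 3, 5} is a clique of size 4, and the vertices of any clique must share a bag in every tree decomposition; so some bag has ≥ 4 vertices and tw(G) ≥ 3. The upper and lower bounds meet at 3, so that is the treewidth.

3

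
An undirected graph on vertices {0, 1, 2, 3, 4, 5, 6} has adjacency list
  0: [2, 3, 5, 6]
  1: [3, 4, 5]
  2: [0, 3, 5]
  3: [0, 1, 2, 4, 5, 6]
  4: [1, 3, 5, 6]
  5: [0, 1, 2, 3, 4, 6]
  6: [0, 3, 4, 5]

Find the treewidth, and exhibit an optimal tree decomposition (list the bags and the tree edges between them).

Treewidth 3.
One optimal decomposition is:
Bags: B1 = {0, 3, 5, 6}  B2 = {3, 4, 5, 6}  B3 = {1, 3, 4, 5}  B4 = {0, 2, 3, 5}
Tree: B1–B2, B2–B3, B1–B4

The largest bag has 4 vertices, giving width 3; this decomposition certifies tw(G) ≤ 3. For the lower bound, the 4 vertices {0, 2, 3, 5} are pairwise adjacent, and any tree decomposition puts a clique entirely inside one bag — forcing width ≥ 3. Hence tw(G) = 3 exactly.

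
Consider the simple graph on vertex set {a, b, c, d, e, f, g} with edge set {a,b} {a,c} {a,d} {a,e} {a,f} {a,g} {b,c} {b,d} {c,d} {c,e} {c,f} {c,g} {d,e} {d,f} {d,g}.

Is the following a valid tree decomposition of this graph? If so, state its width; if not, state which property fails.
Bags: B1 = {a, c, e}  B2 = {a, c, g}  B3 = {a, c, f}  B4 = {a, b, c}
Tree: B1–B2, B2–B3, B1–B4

A tree decomposition must satisfy three properties: every vertex lies in some bag; for every edge, both endpoints lie together in some bag; and for every vertex, the bags containing it form a connected subtree. Here vertex d appears in no bag, so the decomposition is invalid.

No — vertex d appears in no bag.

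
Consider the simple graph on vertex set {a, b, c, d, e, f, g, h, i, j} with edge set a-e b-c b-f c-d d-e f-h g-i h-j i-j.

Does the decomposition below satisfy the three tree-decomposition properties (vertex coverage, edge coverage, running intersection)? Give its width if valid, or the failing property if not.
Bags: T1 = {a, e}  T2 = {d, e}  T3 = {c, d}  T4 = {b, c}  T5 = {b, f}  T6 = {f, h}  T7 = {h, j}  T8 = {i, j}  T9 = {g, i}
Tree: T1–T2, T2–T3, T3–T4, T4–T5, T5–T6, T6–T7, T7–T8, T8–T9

Every vertex of G appears in some bag (union = {a, b, c, d, e, f, g, h, i, j}); every edge is covered by a bag; and for each vertex v the set of bags containing v is connected in the bag tree. The decomposition is therefore valid. The largest bag has 2 vertices, so the width is 1.

Yes; width 1.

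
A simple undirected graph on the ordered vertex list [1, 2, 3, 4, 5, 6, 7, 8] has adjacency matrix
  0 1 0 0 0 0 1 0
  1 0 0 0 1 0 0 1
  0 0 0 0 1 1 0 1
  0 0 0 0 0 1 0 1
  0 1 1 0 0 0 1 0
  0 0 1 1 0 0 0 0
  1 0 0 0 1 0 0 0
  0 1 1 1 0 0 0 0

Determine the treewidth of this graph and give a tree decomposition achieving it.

Every bag has size at most 3, so the width is 3 − 1 = 2 and tw(G) ≤ 2. For the lower bound, G contains the cycle 1–7–5–2–1, so G is not a forest; only forests have treewidth ≤ 1, hence tw(G) ≥ 2. The upper and lower bounds meet at 2, so that is the treewidth.

Treewidth 2.
One such decomposition:
Bags: B1 = {1, 2, 7}  B2 = {2, 5, 7}  B3 = {2, 5, 8}  B4 = {3, 5, 8}  B5 = {3, 4, 8}  B6 = {3, 4, 6}
Tree: B1–B2, B2–B3, B3–B4, B4–B5, B5–B6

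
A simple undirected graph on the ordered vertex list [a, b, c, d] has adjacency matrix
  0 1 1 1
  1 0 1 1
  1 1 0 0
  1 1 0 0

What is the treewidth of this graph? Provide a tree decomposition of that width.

Every bag has size at most 3, so the width is 3 − 1 = 2 and tw(G) ≤ 2. For the lower bound, the 3 vertices {a, b, d} are pairwise adjacent, and any tree decomposition puts a clique entirely inside one bag — forcing width ≥ 2. Therefore the treewidth is 2.

Treewidth 2.
One such decomposition:
Bags: B1 = {a, b, d}  B2 = {a, b, c}
Tree: B1–B2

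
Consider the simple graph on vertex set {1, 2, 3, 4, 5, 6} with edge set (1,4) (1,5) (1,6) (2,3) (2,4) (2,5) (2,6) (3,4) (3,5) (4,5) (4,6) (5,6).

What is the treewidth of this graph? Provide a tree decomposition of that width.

Treewidth 3.
One optimal decomposition is:
Bags: B1 = {2, 4, 5, 6}  B2 = {2, 3, 4, 5}  B3 = {1, 4, 5, 6}
Tree: B1–B2, B1–B3

Each bag holds 4 vertices, so the decomposition has width 3, which upper-bounds the treewidth. For the lower bound, the 4 vertices {1, 4, 5, 6} are pairwise adjacent, and any tree decomposition puts a clique entirely inside one bag — forcing width ≥ 3. Therefore the treewidth is 3.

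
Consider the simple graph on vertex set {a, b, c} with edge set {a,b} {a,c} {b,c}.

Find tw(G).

2

A width-2 tree decomposition is:
Bags: B1 = {a, b, c}
Tree: (single bag)
With just one bag of size 3, the width is 3 − 1 = 2, so tw(G) ≤ 2. Conversely, {a, b, c} is a clique of size 3, and the vertices of any clique must share a bag in every tree decomposition; so some bag has ≥ 3 vertices and tw(G) ≥ 2. Therefore the treewidth is 2.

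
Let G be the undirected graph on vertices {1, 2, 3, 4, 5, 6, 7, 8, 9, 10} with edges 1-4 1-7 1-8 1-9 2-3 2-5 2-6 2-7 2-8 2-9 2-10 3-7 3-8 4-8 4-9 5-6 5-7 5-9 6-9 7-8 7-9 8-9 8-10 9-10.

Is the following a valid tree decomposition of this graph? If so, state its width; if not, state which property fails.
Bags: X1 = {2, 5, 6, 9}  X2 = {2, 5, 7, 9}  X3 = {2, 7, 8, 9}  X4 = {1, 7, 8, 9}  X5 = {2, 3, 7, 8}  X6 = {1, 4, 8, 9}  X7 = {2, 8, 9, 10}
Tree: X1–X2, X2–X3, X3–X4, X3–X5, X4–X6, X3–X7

Checking the three conditions: (i) the bags cover all of {1, 2, 3, 4, 5, 6, 7, 8, 9, 10}; (ii) for each edge, some bag contains both endpoints; (iii) the bags containing any fixed vertex form a subtree. All hold, so the decomposition is valid with width 4 − 1 = 3.

Yes; width 3.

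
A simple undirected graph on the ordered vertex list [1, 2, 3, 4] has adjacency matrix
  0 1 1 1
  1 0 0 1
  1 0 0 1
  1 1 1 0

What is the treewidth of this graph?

A width-2 tree decomposition is:
Bags: B1 = {1, 2, 4}  B2 = {1, 3, 4}
Tree: B1–B2
Every bag has size at most 3, so the width is 3 − 1 = 2 and tw(G) ≤ 2. Conversely, {1, 2, 4} is a clique of size 3, and the vertices of any clique must share a bag in every tree decomposition; so some bag has ≥ 3 vertices and tw(G) ≥ 2. The upper and lower bounds meet at 2, so that is the treewidth.

2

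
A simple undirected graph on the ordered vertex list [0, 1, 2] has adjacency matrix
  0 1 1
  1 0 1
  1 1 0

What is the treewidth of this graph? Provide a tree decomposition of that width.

Treewidth 2.
Bags: B1 = {0, 1, 2}
Tree: (single bag)

A single bag containing all 3 vertices is trivially a valid decomposition of width 2. For the lower bound, the 3 vertices {0, 1, 2} are pairwise adjacent, and any tree decomposition puts a clique entirely inside one bag — forcing width ≥ 2. The upper and lower bounds meet at 2, so that is the treewidth.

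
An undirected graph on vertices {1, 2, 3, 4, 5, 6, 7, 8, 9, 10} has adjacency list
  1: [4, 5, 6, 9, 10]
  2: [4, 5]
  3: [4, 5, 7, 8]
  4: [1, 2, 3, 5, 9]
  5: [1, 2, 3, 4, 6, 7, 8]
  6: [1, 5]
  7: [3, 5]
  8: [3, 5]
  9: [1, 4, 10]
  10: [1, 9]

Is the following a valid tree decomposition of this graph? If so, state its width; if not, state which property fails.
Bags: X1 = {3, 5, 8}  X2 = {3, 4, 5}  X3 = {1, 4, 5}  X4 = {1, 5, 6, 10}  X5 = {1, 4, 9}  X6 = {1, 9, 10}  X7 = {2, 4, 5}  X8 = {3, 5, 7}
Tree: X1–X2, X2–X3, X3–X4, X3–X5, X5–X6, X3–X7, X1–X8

No — bags containing vertex 10 are not connected in the tree.

A tree decomposition must satisfy three properties: every vertex lies in some bag; for every edge, both endpoints lie together in some bag; and for every vertex, the bags containing it form a connected subtree. Here bags containing vertex 10 are not connected in the tree, so the decomposition is invalid.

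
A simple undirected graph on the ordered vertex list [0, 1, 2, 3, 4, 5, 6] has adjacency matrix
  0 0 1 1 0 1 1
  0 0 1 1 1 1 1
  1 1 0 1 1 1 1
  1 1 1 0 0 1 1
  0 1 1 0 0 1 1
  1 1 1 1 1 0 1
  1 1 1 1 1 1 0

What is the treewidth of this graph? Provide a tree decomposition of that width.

Treewidth 4.
One such decomposition:
Bags: B1 = {1, 2, 3, 5, 6}  B2 = {1, 2, 4, 5, 6}  B3 = {0, 2, 3, 5, 6}
Tree: B1–B2, B1–B3

Every bag has size at most 5, so the width is 5 − 1 = 4 and tw(G) ≤ 4. For the lower bound, the 5 vertices {0, 2, 3, 5, 6} are pairwise adjacent, and any tree decomposition puts a clique entirely inside one bag — forcing width ≥ 4. The upper and lower bounds meet at 4, so that is the treewidth.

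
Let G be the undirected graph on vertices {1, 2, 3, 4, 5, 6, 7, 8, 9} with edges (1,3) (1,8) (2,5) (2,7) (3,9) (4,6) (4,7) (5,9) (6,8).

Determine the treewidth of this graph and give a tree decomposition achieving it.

Treewidth 2.
One such decomposition:
Bags: B1 = {1, 3, 9}  B2 = {1, 5, 9}  B3 = {1, 2, 5}  B4 = {1, 2, 7}  B5 = {1, 4, 7}  B6 = {1, 4, 6}  B7 = {1, 6, 8}
Tree: B1–B2, B2–B3, B3–B4, B4–B5, B5–B6, B6–B7

The largest bag has 3 vertices, giving width 2; this decomposition certifies tw(G) ≤ 2. For the lower bound, G contains the cycle 1–3–9–5–2–7–4–6–8–1, so G is not a forest; only forests have treewidth ≤ 1, hence tw(G) ≥ 2. Combining the bounds, tw(G) = 2.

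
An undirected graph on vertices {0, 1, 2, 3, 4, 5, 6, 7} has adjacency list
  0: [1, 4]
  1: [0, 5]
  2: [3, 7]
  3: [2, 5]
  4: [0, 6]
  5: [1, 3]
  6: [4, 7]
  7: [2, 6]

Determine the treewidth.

2

A width-2 tree decomposition is:
Bags: B1 = {0, 1, 5}  B2 = {0, 4, 5}  B3 = {4, 5, 6}  B4 = {5, 6, 7}  B5 = {2, 5, 7}  B6 = {2, 3, 5}
Tree: B1–B2, B2–B3, B3–B4, B4–B5, B5–B6
The largest bag has 3 vertices, giving width 2; this decomposition certifies tw(G) ≤ 2. For the lower bound, G contains the cycle 5–1–0–4–6–7–2–3–5, so G is not a forest; only forests have treewidth ≤ 1, hence tw(G) ≥ 2. Hence tw(G) = 2 exactly.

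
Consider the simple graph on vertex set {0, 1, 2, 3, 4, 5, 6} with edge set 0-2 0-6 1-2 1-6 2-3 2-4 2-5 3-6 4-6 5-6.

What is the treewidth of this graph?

A width-2 tree decomposition is:
Bags: B1 = {0, 2, 6}  B2 = {2, 5, 6}  B3 = {2, 4, 6}  B4 = {1, 2, 6}  B5 = {2, 3, 6}
Tree: B1–B2, B2–B3, B3–B4, B4–B5
Each bag holds 3 vertices, so the decomposition has width 2, which upper-bounds the treewidth. The edges 2–0–6–5–2 form a cycle, so G is not a tree and its treewidth is at least 2. Combining the bounds, tw(G) = 2.

2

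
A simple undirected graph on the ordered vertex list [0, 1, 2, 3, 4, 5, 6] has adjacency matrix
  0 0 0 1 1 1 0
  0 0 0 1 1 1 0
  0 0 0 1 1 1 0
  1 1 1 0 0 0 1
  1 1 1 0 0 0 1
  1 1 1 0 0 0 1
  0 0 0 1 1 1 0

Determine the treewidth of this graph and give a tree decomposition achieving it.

The largest bag has 4 vertices, giving width 3; this decomposition certifies tw(G) ≤ 3. For the lower bound: the 4 vertex sets {2,3}, {5,6}, {4}, {1} are disjoint, each induces a connected subgraph, and every pair is joined by at least one edge of G. Contracting each set to a single vertex therefore yields K_{4} as a minor, and since treewidth is minor-monotone, tw(G) ≥ tw(K_{4}) = 3. Hence tw(G) = 3 exactly.

Treewidth 3.
Bags: B1 = {2, 3, 4, 5}  B2 = {3, 4, 5, 6}  B3 = {1, 3, 4, 5}  B4 = {0, 3, 4, 5}
Tree: B1–B2, B2–B3, B3–B4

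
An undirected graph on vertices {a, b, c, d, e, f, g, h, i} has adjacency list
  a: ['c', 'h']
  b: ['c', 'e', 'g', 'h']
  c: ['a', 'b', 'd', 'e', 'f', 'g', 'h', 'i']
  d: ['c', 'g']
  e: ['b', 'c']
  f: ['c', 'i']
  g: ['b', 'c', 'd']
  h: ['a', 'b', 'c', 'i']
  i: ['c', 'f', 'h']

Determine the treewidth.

2

A width-2 tree decomposition is:
Bags: B1 = {b, c, h}  B2 = {c, h, i}  B3 = {b, c, g}  B4 = {c, d, g}  B5 = {b, c, e}  B6 = {a, c, h}  B7 = {c, f, i}
Tree: B1–B2, B1–B3, B3–B4, B3–B5, B2–B6, B2–B7
Each bag holds 3 vertices, so the decomposition has width 2, which upper-bounds the treewidth. Conversely, {c, d, g} is a clique of size 3, and the vertices of any clique must share a bag in every tree decomposition; so some bag has ≥ 3 vertices and tw(G) ≥ 2. Hence tw(G) = 2 exactly.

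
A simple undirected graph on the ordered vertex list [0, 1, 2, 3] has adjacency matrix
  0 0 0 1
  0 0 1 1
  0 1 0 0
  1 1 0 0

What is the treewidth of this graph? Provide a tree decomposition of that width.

The largest bag has 2 vertices, giving width 1; this decomposition certifies tw(G) ≤ 1. Any graph with an edge has treewidth ≥ 1, and G has the edge 2–1. Combining the bounds, tw(G) = 1.

Treewidth 1.
One such decomposition:
Bags: B1 = {1, 2}  B2 = {1, 3}  B3 = {0, 3}
Tree: B1–B2, B2–B3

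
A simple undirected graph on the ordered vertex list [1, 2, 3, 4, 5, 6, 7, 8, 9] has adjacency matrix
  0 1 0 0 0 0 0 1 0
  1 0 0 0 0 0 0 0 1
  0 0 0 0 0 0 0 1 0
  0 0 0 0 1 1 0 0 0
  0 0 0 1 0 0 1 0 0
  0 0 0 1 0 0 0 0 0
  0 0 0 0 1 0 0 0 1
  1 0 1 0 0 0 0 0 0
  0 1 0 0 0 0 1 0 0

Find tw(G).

1

A width-1 tree decomposition is:
Bags: B1 = {3, 8}  B2 = {1, 8}  B3 = {1, 2}  B4 = {2, 9}  B5 = {7, 9}  B6 = {5, 7}  B7 = {4, 5}  B8 = {4, 6}
Tree: B1–B2, B2–B3, B3–B4, B4–B5, B5–B6, B6–B7, B7–B8
Every bag has size at most 2, so the width is 2 − 1 = 1 and tw(G) ≤ 1. Since G has at least one edge (e.g. 3–8), it is not an edgeless graph, so tw(G) ≥ 1. Combining the bounds, tw(G) = 1.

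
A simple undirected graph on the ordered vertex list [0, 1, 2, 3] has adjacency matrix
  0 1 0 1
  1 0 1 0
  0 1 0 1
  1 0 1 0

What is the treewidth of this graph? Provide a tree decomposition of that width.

Each bag holds 3 vertices, so the decomposition has width 2, which upper-bounds the treewidth. For the lower bound, G contains the cycle 3–0–1–2–3, so G is not a forest; only forests have treewidth ≤ 1, hence tw(G) ≥ 2. Therefore the treewidth is 2.

Treewidth 2.
One such decomposition:
Bags: B1 = {0, 1, 3}  B2 = {1, 2, 3}
Tree: B1–B2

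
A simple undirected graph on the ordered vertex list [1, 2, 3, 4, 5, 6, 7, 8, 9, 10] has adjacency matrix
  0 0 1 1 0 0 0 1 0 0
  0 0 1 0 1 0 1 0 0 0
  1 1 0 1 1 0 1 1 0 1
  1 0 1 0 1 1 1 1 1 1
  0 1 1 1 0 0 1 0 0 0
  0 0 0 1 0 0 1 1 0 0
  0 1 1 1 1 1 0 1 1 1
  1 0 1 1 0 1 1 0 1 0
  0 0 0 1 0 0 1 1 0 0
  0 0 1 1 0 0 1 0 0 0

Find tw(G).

A width-3 tree decomposition is:
Bags: B1 = {3, 4, 5, 7}  B2 = {3, 4, 7, 8}  B3 = {4, 7, 8, 9}  B4 = {2, 3, 5, 7}  B5 = {3, 4, 7, 10}  B6 = {4, 6, 7, 8}  B7 = {1, 3, 4, 8}
Tree: B1–B2, B2–B3, B1–B4, B1–B5, B3–B6, B2–B7
Every bag has size at most 4, so the width is 4 − 1 = 3 and tw(G) ≤ 3. On the other hand G contains the 4-clique {2, 3, 5, 7}. A clique must lie in a single bag of any decomposition, so no decomposition can have width below 3. The upper and lower bounds meet at 3, so that is the treewidth.

3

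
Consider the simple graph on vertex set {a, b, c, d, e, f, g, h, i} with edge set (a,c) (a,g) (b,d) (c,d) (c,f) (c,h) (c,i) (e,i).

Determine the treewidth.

A width-1 tree decomposition is:
Bags: B1 = {c, d}  B2 = {c, i}  B3 = {a, c}  B4 = {c, f}  B5 = {e, i}  B6 = {c, h}  B7 = {b, d}  B8 = {a, g}
Tree: B1–B2, B1–B3, B2–B4, B2–B5, B2–B6, B1–B7, B3–B8
The largest bag has 2 vertices, giving width 1; this decomposition certifies tw(G) ≤ 1. Since G has at least one edge (e.g. d–c), it is not an edgeless graph, so tw(G) ≥ 1. Combining the bounds, tw(G) = 1.

1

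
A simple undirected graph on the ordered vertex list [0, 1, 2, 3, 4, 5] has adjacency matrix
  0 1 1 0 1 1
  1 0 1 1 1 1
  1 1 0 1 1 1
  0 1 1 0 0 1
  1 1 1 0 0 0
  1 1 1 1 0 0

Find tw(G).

3

A width-3 tree decomposition is:
Bags: B1 = {0, 1, 2, 4}  B2 = {0, 1, 2, 5}  B3 = {1, 2, 3, 5}
Tree: B1–B2, B2–B3
Each bag holds 4 vertices, so the decomposition has width 3, which upper-bounds the treewidth. Conversely, {0, 1, 2, 4} is a clique of size 4, and the vertices of any clique must share a bag in every tree decomposition; so some bag has ≥ 4 vertices and tw(G) ≥ 3. Combining the bounds, tw(G) = 3.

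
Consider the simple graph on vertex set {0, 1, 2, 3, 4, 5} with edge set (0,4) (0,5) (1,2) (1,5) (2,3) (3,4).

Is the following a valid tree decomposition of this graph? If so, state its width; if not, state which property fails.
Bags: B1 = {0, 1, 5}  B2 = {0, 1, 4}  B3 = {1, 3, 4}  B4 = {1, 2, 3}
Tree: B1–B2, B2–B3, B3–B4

Yes; width 2.

Checking the three conditions: (i) the bags cover all of {0, 1, 2, 3, 4, 5}; (ii) for each edge, some bag contains both endpoints; (iii) the bags containing any fixed vertex form a subtree. All hold, so the decomposition is valid with width 3 − 1 = 2.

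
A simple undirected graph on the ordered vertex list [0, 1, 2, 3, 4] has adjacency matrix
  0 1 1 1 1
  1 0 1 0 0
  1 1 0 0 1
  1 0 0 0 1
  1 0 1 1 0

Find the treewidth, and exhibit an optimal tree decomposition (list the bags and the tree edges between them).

Each bag holds 3 vertices, so the decomposition has width 2, which upper-bounds the treewidth. For the lower bound, the 3 vertices {0, 1, 2} are pairwise adjacent, and any tree decomposition puts a clique entirely inside one bag — forcing width ≥ 2. Combining the bounds, tw(G) = 2.

Treewidth 2.
One optimal decomposition is:
Bags: B1 = {0, 2, 4}  B2 = {0, 3, 4}  B3 = {0, 1, 2}
Tree: B1–B2, B1–B3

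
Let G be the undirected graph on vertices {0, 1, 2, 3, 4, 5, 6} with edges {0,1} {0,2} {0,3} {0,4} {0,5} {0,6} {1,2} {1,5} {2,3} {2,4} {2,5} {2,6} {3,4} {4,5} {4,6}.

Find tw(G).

A width-3 tree decomposition is:
Bags: B1 = {0, 2, 4, 5}  B2 = {0, 2, 3, 4}  B3 = {0, 2, 4, 6}  B4 = {0, 1, 2, 5}
Tree: B1–B2, B1–B3, B1–B4
The largest bag has 4 vertices, giving width 3; this decomposition certifies tw(G) ≤ 3. On the other hand G contains the 4-clique {0, 1, 2, 5}. A clique must lie in a single bag of any decomposition, so no decomposition can have width below 3. Hence tw(G) = 3 exactly.

3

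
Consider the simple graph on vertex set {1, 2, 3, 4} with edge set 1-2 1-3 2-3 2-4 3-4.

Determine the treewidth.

A width-2 tree decomposition is:
Bags: B1 = {2, 3, 4}  B2 = {1, 2, 3}
Tree: B1–B2
Every bag has size at most 3, so the width is 3 − 1 = 2 and tw(G) ≤ 2. On the other hand G contains the 3-clique {1, 2, 3}. A clique must lie in a single bag of any decomposition, so no decomposition can have width below 2. Combining the bounds, tw(G) = 2.

2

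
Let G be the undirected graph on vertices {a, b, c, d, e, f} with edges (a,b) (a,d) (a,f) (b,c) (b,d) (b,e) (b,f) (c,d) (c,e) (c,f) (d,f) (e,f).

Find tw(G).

A width-3 tree decomposition is:
Bags: B1 = {b, c, d, f}  B2 = {b, c, e, f}  B3 = {a, b, d, f}
Tree: B1–B2, B1–B3
The largest bag has 4 vertices, giving width 3; this decomposition certifies tw(G) ≤ 3. For the lower bound, the 4 vertices {b, c, d, f} are pairwise adjacent, and any tree decomposition puts a clique entirely inside one bag — forcing width ≥ 3. The upper and lower bounds meet at 3, so that is the treewidth.

3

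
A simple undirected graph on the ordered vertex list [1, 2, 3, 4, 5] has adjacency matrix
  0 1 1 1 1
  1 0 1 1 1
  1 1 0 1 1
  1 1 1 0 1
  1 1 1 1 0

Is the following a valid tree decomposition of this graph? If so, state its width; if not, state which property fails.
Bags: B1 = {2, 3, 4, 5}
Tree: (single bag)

No — vertex 1 appears in no bag.

A tree decomposition must satisfy three properties: every vertex lies in some bag; for every edge, both endpoints lie together in some bag; and for every vertex, the bags containing it form a connected subtree. Here vertex 1 appears in no bag, so the decomposition is invalid.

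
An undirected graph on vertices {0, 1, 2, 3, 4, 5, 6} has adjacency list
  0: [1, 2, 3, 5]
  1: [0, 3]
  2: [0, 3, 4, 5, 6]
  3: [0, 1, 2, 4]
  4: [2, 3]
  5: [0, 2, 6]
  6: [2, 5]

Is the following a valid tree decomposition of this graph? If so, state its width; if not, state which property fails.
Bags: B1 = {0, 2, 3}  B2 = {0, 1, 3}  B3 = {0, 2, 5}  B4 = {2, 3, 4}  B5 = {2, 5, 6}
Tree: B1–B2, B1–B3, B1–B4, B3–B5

Every vertex of G appears in some bag (union = {0, 1, 2, 3, 4, 5, 6}); every edge is covered by a bag; and for each vertex v the set of bags containing v is connected in the bag tree. The decomposition is therefore valid. The largest bag has 3 vertices, so the width is 2.

Yes; width 2.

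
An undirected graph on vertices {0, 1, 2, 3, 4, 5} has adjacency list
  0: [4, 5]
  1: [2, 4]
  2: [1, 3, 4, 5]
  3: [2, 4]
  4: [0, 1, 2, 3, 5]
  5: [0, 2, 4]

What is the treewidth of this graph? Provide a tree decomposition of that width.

The largest bag has 3 vertices, giving width 2; this decomposition certifies tw(G) ≤ 2. For the lower bound, the 3 vertices {0, 4, 5} are pairwise adjacent, and any tree decomposition puts a clique entirely inside one bag — forcing width ≥ 2. Therefore the treewidth is 2.

Treewidth 2.
One such decomposition:
Bags: B1 = {2, 4, 5}  B2 = {1, 2, 4}  B3 = {2, 3, 4}  B4 = {0, 4, 5}
Tree: B1–B2, B1–B3, B1–B4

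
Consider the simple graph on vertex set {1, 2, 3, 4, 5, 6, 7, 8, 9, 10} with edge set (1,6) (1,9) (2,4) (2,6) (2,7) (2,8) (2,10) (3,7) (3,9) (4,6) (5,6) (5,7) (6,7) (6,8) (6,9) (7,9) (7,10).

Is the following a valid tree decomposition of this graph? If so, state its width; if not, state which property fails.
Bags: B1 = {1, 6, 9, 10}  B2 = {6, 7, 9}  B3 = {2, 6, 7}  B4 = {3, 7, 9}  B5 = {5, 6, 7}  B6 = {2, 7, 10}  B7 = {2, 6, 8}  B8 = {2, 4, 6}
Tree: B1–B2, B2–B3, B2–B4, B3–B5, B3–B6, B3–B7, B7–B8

No — bags containing vertex 10 are not connected in the tree.

A tree decomposition must satisfy three properties: every vertex lies in some bag; for every edge, both endpoints lie together in some bag; and for every vertex, the bags containing it form a connected subtree. Here bags containing vertex 10 are not connected in the tree, so the decomposition is invalid.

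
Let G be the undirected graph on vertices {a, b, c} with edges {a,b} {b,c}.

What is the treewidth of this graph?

A width-1 tree decomposition is:
Bags: B1 = {b, c}  B2 = {a, b}
Tree: B1–B2
Every bag has size at most 2, so the width is 2 − 1 = 1 and tw(G) ≤ 1. Any graph with an edge has treewidth ≥ 1, and G has the edge b–c. The upper and lower bounds meet at 1, so that is the treewidth.

1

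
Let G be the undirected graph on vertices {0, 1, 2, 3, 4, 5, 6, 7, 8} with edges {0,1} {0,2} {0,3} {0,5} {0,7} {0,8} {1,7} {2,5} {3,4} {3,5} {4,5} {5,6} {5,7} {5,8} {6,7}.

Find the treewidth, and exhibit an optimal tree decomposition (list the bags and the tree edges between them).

Treewidth 2.
Bags: B1 = {0, 5, 7}  B2 = {0, 2, 5}  B3 = {0, 3, 5}  B4 = {5, 6, 7}  B5 = {3, 4, 5}  B6 = {0, 1, 7}  B7 = {0, 5, 8}
Tree: B1–B2, B2–B3, B1–B4, B3–B5, B1–B6, B3–B7

The largest bag has 3 vertices, giving width 2; this decomposition certifies tw(G) ≤ 2. For the lower bound, the 3 vertices {0, 1, 7} are pairwise adjacent, and any tree decomposition puts a clique entirely inside one bag — forcing width ≥ 2. Hence tw(G) = 2 exactly.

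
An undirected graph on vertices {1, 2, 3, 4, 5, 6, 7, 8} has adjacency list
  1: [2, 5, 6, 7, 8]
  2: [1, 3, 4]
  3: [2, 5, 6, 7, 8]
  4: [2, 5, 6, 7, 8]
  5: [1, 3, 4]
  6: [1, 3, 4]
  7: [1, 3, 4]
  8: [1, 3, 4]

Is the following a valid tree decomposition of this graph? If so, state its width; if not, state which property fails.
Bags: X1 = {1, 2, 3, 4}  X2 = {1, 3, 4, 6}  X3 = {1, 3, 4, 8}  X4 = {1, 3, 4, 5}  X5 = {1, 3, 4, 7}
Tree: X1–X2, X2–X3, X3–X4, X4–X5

Checking the three conditions: (i) the bags cover all of {1, 2, 3, 4, 5, 6, 7, 8}; (ii) for each edge, some bag contains both endpoints; (iii) the bags containing any fixed vertex form a subtree. All hold, so the decomposition is valid with width 4 − 1 = 3.

Yes; width 3.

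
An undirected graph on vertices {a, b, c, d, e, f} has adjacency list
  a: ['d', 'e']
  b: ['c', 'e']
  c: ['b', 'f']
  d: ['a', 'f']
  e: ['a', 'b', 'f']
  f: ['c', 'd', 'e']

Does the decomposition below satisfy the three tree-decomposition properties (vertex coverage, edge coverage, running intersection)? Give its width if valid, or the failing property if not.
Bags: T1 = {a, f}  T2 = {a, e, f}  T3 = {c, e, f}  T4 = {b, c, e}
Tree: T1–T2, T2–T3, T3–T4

A tree decomposition must satisfy three properties: every vertex lies in some bag; for every edge, both endpoints lie together in some bag; and for every vertex, the bags containing it form a connected subtree. Here vertex d appears in no bag, so the decomposition is invalid.

No — vertex d appears in no bag.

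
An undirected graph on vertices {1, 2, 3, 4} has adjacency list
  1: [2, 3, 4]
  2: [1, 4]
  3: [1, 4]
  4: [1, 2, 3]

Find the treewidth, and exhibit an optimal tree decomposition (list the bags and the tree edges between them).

Treewidth 2.
One such decomposition:
Bags: B1 = {1, 3, 4}  B2 = {1, 2, 4}
Tree: B1–B2

Every bag has size at most 3, so the width is 3 − 1 = 2 and tw(G) ≤ 2. Conversely, {1, 2, 4} is a clique of size 3, and the vertices of any clique must share a bag in every tree decomposition; so some bag has ≥ 3 vertices and tw(G) ≥ 2. The upper and lower bounds meet at 2, so that is the treewidth.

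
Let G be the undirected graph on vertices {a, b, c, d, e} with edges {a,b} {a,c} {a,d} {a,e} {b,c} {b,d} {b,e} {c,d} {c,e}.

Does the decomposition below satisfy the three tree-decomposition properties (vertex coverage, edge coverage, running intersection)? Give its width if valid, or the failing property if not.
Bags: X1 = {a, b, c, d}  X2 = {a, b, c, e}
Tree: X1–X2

Yes; width 3.

Every vertex of G appears in some bag (union = {a, b, c, d, e}); every edge is covered by a bag; and for each vertex v the set of bags containing v is connected in the bag tree. The decomposition is therefore valid. The largest bag has 4 vertices, so the width is 3.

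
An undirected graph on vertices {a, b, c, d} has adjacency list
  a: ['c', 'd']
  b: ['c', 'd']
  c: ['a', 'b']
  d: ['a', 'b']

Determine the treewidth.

2

A width-2 tree decomposition is:
Bags: B1 = {a, b, c}  B2 = {a, b, d}
Tree: B1–B2
Every bag has size at most 3, so the width is 3 − 1 = 2 and tw(G) ≤ 2. The edges a–c–b–d–a form a cycle, so G is not a tree and its treewidth is at least 2. Hence tw(G) = 2 exactly.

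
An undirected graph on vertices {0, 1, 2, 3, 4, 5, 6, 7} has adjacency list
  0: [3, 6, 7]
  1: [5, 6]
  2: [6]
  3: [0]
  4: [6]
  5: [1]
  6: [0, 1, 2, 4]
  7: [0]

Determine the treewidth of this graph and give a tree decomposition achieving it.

Treewidth 1.
One such decomposition:
Bags: B1 = {0, 7}  B2 = {0, 6}  B3 = {2, 6}  B4 = {4, 6}  B5 = {1, 6}  B6 = {1, 5}  B7 = {0, 3}
Tree: B1–B2, B2–B3, B2–B4, B2–B5, B5–B6, B2–B7

The largest bag has 2 vertices, giving width 1; this decomposition certifies tw(G) ≤ 1. G has an edge, so its treewidth is at least 1. Combining the bounds, tw(G) = 1.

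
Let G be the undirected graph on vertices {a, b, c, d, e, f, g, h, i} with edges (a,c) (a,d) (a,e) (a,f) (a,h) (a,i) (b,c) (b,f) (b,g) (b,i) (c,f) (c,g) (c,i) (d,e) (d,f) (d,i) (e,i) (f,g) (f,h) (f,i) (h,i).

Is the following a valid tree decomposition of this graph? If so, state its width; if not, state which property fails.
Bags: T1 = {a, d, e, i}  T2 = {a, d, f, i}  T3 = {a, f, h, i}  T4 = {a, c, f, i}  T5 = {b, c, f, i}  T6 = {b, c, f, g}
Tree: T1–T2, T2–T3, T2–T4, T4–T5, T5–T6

Yes; width 3.

Vertex coverage: the bags together contain {a, b, c, d, e, f, g, h, i}, the full vertex set. Edge coverage: each edge of G has both endpoints in at least one bag. Running intersection: for every vertex, the bags containing it form a connected subtree. All three properties hold, so this is a valid tree decomposition of width max|bag| − 1 = 3, and hence tw(G) ≤ 3.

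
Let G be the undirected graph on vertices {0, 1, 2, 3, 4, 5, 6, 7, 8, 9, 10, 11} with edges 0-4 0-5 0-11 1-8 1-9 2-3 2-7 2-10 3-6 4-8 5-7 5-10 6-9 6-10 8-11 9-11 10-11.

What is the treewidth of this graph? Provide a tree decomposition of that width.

Treewidth 3.
One such decomposition:
Bags: B1 = {0, 1, 4, 8}  B2 = {0, 1, 8, 11}  B3 = {0, 1, 9, 11}  B4 = {0, 5, 9, 11}  B5 = {5, 9, 10, 11}  B6 = {5, 6, 9, 10}  B7 = {5, 6, 7, 10}  B8 = {2, 6, 7, 10}  B9 = {2, 3, 6, 7}
Tree: B1–B2, B2–B3, B3–B4, B4–B5, B5–B6, B6–B7, B7–B8, B8–B9

Every bag has size at most 4, so the width is 4 − 1 = 3 and tw(G) ≤ 3. For the lower bound: the 4 vertex sets {1,4,8}, {0}, {11}, {5,6,9,10} are disjoint, each induces a connected subgraph, and every pair is joined by at least one edge of G. Contracting each set to a single vertex therefore yields K_{4} as a minor, and since treewidth is minor-monotone, tw(G) ≥ tw(K_{4}) = 3. Therefore the treewidth is 3.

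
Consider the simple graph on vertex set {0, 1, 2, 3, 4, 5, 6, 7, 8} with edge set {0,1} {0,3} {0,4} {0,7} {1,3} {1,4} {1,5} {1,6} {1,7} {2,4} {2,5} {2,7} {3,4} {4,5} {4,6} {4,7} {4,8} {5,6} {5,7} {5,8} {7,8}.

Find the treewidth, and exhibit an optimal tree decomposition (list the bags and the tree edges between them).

Treewidth 3.
One optimal decomposition is:
Bags: B1 = {2, 4, 5, 7}  B2 = {4, 5, 7, 8}  B3 = {1, 4, 5, 7}  B4 = {1, 4, 5, 6}  B5 = {0, 1, 4, 7}  B6 = {0, 1, 3, 4}
Tree: B1–B2, B2–B3, B3–B4, B3–B5, B5–B6

The largest bag has 4 vertices, giving width 3; this decomposition certifies tw(G) ≤ 3. For the lower bound, the 4 vertices {4, 5, 7, 8} are pairwise adjacent, and any tree decomposition puts a clique entirely inside one bag — forcing width ≥ 3. Therefore the treewidth is 3.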